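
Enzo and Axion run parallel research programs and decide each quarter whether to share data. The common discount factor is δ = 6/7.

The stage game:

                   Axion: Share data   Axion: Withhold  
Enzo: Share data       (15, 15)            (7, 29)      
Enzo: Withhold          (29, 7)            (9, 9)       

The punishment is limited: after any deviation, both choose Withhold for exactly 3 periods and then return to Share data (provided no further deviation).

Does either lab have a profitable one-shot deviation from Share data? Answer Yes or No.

Comparing payoff streams over the 4 periods until play realigns: cooperate → 15(1+δ+…+δ^3); deviate → 29 + 9(δ+…+δ^3).
Cooperation is sustained iff (15−9)(δ+…+δ^3) ≥ 29−15.
δ+…+δ^3 = 6/7·(1−(6/7)^3)/(1−6/7) = 2.2216, and (29−15)/(15−9) = 2.3333.
2.2216 < 2.3333, so cooperation is not sustainable.

Yes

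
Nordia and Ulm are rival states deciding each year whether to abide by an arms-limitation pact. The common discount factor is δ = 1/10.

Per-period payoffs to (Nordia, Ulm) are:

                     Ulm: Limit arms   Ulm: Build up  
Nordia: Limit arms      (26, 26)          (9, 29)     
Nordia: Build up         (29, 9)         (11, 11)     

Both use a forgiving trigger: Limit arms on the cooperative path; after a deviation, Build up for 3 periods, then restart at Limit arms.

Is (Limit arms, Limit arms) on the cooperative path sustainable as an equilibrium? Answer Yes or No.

IC: δ+…+δ^3 ≥ (29−26)/(26−11) = 1/5.
At δ = 1/10: partial sum = 0.1110 < 0.2000. Cooperation not sustainable.

No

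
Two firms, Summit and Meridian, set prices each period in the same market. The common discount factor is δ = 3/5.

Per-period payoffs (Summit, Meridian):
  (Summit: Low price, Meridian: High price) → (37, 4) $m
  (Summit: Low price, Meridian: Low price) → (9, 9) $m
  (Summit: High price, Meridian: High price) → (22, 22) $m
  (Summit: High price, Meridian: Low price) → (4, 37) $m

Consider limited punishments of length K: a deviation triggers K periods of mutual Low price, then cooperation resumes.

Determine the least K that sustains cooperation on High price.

No profitable deviation requires (22−9)(δ+…+δ^K) ≥ 37−22, i.e. δ+…+δ^K ≥ 15/13 ≈ 1.1538.
With δ = 3/5, the partial sums are K=1: 0.6000, K=2: 0.9600, K=3: 1.1760.
K = 3 is the first length at which the sum reaches 1.1538.

3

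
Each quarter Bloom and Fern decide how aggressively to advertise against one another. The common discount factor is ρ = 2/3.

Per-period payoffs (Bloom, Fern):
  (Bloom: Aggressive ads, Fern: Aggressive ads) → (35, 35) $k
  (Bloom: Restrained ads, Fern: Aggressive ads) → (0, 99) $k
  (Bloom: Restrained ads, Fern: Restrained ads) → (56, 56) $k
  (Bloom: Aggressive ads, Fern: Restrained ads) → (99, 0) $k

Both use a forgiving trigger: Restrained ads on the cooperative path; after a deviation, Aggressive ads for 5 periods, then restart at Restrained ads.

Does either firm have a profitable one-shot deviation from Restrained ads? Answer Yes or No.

Yes

A one-shot deviation gives 99 now, then 35 for 5 periods, then back to 56.
Gain from deviating: (99−56) today; loss: (56−35) in each of the next 5 periods.
No-deviation condition: (56−35)(ρ+…+ρ^5) ≥ 99−56, i.e. ρ+…+ρ^5 ≥ 43/21.
At ρ = 2/3: ρ+…+ρ^5 = 1.7366 < 2.0476.
So cooperation is not sustainable.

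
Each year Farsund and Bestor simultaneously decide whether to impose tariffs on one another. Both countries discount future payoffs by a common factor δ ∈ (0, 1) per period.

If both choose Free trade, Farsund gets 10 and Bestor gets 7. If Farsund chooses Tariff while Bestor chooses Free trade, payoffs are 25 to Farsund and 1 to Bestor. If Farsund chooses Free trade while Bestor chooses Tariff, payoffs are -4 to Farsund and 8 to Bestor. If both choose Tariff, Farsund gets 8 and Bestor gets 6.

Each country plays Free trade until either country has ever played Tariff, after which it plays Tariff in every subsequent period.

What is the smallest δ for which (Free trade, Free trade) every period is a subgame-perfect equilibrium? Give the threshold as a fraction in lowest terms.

15/17

For Farsund: deviation gain 25−10 = 15, per-period punishment loss 10−8 = 2. IC gives δ ≥ 15/17.
For Bestor: gain 1, loss 1 per period, so δ ≥ 1/2.
The tighter constraint is Farsund's, so cooperation needs δ ≥ 15/17.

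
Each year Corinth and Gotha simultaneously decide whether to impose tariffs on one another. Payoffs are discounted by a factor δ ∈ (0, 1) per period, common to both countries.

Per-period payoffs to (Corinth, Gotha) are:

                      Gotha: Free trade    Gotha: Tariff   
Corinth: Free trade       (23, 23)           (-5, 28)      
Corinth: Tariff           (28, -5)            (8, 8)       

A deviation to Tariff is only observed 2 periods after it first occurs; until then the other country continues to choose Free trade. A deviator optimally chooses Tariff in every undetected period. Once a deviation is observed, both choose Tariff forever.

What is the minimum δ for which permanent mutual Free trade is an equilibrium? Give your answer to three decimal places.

0.500

Deviating for the 2 undetected periods gains 28−23 = 5 per period over cooperation, then loses 23−8 = 15 per period forever once punishment starts.
Gain: 5(1 + δ + … + δ^1); loss: 15·δ^2/(1−δ).
No profitable deviation ⇔ 5(1−δ^2) ≤ 15·δ^2, i.e. δ^2 ≥ 5/(5+15) = 1/4.
Hence δ ≥ (1/4)^(1/2) ≈ 0.500.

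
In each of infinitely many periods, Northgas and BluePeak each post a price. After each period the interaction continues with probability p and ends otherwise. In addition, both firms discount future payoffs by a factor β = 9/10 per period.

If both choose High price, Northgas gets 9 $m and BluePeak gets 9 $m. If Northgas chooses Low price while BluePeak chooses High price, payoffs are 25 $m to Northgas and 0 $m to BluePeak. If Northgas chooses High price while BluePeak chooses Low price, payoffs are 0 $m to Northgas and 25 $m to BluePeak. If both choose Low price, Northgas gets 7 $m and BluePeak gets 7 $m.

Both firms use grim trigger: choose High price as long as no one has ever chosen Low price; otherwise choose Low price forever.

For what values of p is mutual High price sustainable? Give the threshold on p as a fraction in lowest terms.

80/81

With continuation probability p and discount β, the effective per-period discount factor is βp.
Grim-trigger IC: βp ≥ (25−9)/(25−7) = 8/9.
So p ≥ (8/9)/(9/10) = 80/81.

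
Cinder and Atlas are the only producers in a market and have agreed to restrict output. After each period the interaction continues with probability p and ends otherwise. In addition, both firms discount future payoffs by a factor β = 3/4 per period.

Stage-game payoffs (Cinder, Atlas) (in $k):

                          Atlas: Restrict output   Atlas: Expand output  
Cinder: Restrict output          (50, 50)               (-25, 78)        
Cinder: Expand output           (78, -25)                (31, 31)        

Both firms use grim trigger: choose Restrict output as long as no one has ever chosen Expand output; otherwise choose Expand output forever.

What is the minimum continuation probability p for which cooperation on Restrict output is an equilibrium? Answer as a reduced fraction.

Expected continuation weight on next period's payoff is β·p = 3/4·p, which plays the role of the discount factor.
Cooperation requires 3/4·p ≥ (78−50)/(78−31) = 28/47, hence p ≥ 112/141.

112/141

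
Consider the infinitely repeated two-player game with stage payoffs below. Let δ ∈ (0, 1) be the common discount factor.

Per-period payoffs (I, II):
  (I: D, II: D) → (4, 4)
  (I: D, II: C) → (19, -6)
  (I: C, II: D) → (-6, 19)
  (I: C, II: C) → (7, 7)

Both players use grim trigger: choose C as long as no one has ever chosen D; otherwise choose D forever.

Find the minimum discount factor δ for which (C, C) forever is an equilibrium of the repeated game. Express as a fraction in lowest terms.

4/5

Under grim trigger the critical discount factor is (T−C)/(T−P) with T = 19, C = 7, P = 4.
δ* = (19−7)/(19−4) = 12/15 = 4/5.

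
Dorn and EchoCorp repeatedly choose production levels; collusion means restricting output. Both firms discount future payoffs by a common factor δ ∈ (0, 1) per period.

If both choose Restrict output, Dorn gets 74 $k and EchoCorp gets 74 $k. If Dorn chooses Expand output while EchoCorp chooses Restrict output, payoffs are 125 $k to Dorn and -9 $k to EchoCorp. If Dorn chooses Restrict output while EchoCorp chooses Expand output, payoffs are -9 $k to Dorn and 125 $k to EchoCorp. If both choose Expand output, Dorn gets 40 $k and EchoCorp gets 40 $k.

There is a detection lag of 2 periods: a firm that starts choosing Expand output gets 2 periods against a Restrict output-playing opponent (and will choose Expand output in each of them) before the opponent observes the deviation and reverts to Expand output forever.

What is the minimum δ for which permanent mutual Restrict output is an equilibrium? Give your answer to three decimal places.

A deviator earns 125 for 2 periods, then 40 forever; cooperating earns 74 forever. Multiplying the IC by (1−δ):
74 ≥ 125(1−δ^2) + 40δ^2, so 85·δ^2 ≥ 51 and δ^2 ≥ 3/5.
δ ≥ (3/5)^(1/2) ≈ 0.775.

0.775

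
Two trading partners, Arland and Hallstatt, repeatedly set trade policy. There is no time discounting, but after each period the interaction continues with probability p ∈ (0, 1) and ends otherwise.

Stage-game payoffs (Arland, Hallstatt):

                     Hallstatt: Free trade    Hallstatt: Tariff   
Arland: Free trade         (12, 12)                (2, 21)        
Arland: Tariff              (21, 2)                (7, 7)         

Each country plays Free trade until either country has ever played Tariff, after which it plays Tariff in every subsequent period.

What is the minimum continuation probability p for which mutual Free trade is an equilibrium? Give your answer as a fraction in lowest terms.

9/14

Expected cooperation value is 12 + p·12 + p²·12 + … = 12/(1−p); deviation gives 21 + p·7/(1−p).
12 ≥ 21(1−p) + 7p ⇒ 14p ≥ 9 ⇒ p ≥ 9/14.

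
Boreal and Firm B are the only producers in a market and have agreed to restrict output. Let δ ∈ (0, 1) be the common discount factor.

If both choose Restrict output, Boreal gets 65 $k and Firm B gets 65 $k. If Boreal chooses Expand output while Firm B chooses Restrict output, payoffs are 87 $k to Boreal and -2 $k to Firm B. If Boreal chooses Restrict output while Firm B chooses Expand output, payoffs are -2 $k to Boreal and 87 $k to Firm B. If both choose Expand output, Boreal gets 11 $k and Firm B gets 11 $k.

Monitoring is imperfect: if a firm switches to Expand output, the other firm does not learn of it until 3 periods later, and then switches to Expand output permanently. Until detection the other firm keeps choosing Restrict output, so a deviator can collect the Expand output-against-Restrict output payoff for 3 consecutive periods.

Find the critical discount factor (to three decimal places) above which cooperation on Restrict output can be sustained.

The best deviation is to choose Expand output for all 3 undetected periods, earning 87 each, then 11 forever once detected.
Deviation value: 87(1−δ^3)/(1−δ) + 11δ^3/(1−δ); cooperation value: 65/(1−δ).
IC: 65 ≥ 87(1−δ^3) + 11δ^3 = 87 − 76δ^3.
So δ^3 ≥ 22/76 = 11/38, giving δ ≥ (11/38)^(1/3) ≈ 0.662.

0.662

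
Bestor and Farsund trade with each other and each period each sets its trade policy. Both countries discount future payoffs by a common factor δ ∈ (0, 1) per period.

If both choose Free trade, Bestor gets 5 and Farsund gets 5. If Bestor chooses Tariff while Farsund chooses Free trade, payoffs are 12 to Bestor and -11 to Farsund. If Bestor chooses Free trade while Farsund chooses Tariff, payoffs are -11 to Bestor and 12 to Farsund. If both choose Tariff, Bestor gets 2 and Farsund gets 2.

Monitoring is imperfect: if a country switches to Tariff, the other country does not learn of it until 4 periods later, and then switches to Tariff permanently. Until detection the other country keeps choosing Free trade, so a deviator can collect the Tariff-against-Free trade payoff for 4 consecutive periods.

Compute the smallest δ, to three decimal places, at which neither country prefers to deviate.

0.915

Deviating for the 4 undetected periods gains 12−5 = 7 per period over cooperation, then loses 5−2 = 3 per period forever once punishment starts.
Gain: 7(1 + δ + … + δ^3); loss: 3·δ^4/(1−δ).
No profitable deviation ⇔ 7(1−δ^4) ≤ 3·δ^4, i.e. δ^4 ≥ 7/(7+3) = 7/10.
Hence δ ≥ (7/10)^(1/4) ≈ 0.915.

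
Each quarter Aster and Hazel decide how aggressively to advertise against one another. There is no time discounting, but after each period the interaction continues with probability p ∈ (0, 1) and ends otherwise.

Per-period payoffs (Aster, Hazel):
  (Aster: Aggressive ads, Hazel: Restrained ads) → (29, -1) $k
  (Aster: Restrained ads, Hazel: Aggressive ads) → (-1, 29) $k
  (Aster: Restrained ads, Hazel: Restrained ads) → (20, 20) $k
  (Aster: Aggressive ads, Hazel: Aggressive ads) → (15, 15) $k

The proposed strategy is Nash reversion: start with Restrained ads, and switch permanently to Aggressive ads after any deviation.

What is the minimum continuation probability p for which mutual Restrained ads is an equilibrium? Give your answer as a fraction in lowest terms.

With no time discounting, the continuation probability p plays the role of the discount factor.
Grim-trigger IC: 20/(1−p) ≥ 29 + 15p/(1−p) ⇒ p ≥ (29−20)/(29−15) = 9/14.

9/14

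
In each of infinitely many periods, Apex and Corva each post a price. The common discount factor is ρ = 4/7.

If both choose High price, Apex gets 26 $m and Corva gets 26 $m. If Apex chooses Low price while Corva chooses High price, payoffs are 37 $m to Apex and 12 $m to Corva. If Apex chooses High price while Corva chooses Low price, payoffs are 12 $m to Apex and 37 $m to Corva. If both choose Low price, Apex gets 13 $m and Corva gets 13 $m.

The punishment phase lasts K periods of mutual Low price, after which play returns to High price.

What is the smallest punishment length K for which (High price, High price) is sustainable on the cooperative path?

2

Need Σ_{k=1}^{K} ρ^k ≥ (37−26)/(26−13) = 0.8462 at ρ = 4/7.
At K = 1 the sum is 0.5714 < 0.8462; at K = 2 it is 0.8980 ≥ 0.8462.
So the minimum punishment length is K = 2.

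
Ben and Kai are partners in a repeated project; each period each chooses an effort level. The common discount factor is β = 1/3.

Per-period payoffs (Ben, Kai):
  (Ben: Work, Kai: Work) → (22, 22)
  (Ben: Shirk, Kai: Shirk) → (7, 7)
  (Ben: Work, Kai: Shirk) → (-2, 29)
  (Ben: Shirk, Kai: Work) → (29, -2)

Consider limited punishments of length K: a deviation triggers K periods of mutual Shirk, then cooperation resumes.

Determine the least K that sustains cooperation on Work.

3

No profitable deviation requires (22−7)(β+…+β^K) ≥ 29−22, i.e. β+…+β^K ≥ 7/15 ≈ 0.4667.
With β = 1/3, the partial sums are K=1: 0.3333, K=2: 0.4444, K=3: 0.4815.
K = 3 is the first length at which the sum reaches 0.4667.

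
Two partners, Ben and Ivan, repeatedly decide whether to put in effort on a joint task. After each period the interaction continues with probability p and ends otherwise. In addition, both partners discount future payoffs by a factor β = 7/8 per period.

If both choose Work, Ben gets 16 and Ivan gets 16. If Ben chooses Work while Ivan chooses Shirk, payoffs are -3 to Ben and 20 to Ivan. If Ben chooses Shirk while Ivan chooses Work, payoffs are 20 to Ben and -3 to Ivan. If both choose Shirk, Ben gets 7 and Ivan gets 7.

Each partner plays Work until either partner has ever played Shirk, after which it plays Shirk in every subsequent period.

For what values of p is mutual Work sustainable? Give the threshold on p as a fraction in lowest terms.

32/91

Expected continuation weight on next period's payoff is β·p = 7/8·p, which plays the role of the discount factor.
Cooperation requires 7/8·p ≥ (20−16)/(20−7) = 4/13, hence p ≥ 32/91.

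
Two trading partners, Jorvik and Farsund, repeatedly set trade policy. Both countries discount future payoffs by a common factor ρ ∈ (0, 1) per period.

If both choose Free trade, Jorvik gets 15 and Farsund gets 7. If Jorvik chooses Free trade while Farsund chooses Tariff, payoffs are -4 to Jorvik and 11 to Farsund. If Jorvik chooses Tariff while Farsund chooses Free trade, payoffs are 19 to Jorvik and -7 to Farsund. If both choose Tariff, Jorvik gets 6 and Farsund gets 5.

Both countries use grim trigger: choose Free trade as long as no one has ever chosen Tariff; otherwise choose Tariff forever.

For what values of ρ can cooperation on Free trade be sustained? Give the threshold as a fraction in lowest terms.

Jorvik's threshold: (19−15)/(19−6) = 4/13.
Farsund's threshold: (11−7)/(11−5) = 2/3.
4/13 < 2/3, so Farsund binds and ρ* = 2/3.

2/3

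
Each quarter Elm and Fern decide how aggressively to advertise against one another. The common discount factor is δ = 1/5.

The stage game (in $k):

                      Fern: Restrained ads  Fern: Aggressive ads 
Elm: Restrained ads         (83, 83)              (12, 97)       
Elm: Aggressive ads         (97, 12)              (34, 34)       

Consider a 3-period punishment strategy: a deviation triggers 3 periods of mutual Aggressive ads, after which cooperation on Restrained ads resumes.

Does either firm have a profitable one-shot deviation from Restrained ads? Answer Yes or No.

Yes

A one-shot deviation gives 97 now, then 34 for 3 periods, then back to 83.
Gain from deviating: (97−83) today; loss: (83−34) in each of the next 3 periods.
No-deviation condition: (83−34)(δ+…+δ^3) ≥ 97−83, i.e. δ+…+δ^3 ≥ 2/7.
At δ = 1/5: δ+…+δ^3 = 0.2480 < 0.2857.
So cooperation is not sustainable.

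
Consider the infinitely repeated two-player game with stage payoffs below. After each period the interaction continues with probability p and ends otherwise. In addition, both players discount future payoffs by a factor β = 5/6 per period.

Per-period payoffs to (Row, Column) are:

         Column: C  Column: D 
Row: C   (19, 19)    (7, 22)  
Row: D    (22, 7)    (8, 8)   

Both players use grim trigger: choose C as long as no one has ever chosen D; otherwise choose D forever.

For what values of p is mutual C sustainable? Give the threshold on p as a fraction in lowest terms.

9/35

With continuation probability p and discount β, the effective per-period discount factor is βp.
Grim-trigger IC: βp ≥ (22−19)/(22−8) = 3/14.
So p ≥ (3/14)/(5/6) = 9/35.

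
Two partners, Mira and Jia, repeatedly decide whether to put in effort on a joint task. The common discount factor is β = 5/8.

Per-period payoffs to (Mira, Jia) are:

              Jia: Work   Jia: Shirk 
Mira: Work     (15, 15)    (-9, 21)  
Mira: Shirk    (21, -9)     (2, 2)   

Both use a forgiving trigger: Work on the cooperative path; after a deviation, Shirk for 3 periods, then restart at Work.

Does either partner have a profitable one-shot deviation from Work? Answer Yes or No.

No

A one-shot deviation gives 21 now, then 2 for 3 periods, then back to 15.
Gain from deviating: (21−15) today; loss: (15−2) in each of the next 3 periods.
No-deviation condition: (15−2)(β+…+β^3) ≥ 21−15, i.e. β+…+β^3 ≥ 6/13.
At β = 5/8: β+…+β^3 = 1.2598 ≥ 0.4615.
So cooperation is sustainable.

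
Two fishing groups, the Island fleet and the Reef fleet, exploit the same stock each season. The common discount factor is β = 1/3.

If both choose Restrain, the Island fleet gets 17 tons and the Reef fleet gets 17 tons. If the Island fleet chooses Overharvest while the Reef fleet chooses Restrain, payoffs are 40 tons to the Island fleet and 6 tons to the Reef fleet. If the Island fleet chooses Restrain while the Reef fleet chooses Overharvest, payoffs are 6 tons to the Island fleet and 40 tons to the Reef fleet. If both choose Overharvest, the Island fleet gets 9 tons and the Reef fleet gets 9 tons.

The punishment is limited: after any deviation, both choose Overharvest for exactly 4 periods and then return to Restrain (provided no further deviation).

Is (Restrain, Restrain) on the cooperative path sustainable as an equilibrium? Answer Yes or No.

No

IC: β+…+β^4 ≥ (40−17)/(17−9) = 23/8.
At β = 1/3: partial sum = 0.4938 < 2.8750. Cooperation not sustainable.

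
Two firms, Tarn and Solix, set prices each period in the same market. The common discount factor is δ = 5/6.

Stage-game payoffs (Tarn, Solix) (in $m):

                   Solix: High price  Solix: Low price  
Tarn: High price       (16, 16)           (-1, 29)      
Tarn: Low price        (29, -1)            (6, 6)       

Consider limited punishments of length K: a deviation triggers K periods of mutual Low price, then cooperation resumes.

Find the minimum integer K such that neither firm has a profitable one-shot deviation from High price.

IC: δ(1−δ^K)/(1−δ) ≥ (29−16)/(16−6) = 13/10.
With δ = 5/6: need 1 − δ^K ≥ 13/10·(1−5/6)/(5/6), i.e. δ^K ≤ 0.7400.
Since (5/6)^1 = 0.8333 and (5/6)^2 = 0.6944, the smallest such K is 2.

2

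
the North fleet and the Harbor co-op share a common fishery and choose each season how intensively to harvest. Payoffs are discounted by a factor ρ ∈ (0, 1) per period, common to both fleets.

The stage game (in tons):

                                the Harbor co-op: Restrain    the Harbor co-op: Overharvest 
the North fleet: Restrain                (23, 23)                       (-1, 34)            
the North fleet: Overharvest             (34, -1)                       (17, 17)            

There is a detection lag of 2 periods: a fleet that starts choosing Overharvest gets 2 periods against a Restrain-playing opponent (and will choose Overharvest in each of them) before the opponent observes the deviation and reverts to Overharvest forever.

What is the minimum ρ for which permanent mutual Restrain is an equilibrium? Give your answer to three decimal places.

The best deviation is to choose Overharvest for all 2 undetected periods, earning 34 each, then 17 forever once detected.
Deviation value: 34(1−ρ^2)/(1−ρ) + 17ρ^2/(1−ρ); cooperation value: 23/(1−ρ).
IC: 23 ≥ 34(1−ρ^2) + 17ρ^2 = 34 − 17ρ^2.
So ρ^2 ≥ 11/17, giving ρ ≥ (11/17)^(1/2) ≈ 0.804.

0.804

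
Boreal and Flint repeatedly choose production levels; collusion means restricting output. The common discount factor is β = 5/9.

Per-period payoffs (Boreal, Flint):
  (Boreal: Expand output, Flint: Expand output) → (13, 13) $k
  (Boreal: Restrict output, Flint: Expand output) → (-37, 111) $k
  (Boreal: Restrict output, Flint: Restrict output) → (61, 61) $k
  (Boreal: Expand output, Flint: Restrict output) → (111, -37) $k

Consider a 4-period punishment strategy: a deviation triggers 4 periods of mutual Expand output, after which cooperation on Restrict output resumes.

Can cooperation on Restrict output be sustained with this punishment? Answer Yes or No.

Comparing payoff streams over the 5 periods until play realigns: cooperate → 61(1+β+…+β^4); deviate → 111 + 13(β+…+β^4).
Cooperation is sustained iff (61−13)(β+…+β^4) ≥ 111−61.
β+…+β^4 = 5/9·(1−(5/9)^4)/(1−5/9) = 1.1309, and (111−61)/(61−13) = 1.0417.
1.1309 ≥ 1.0417, so cooperation is sustainable.

Yes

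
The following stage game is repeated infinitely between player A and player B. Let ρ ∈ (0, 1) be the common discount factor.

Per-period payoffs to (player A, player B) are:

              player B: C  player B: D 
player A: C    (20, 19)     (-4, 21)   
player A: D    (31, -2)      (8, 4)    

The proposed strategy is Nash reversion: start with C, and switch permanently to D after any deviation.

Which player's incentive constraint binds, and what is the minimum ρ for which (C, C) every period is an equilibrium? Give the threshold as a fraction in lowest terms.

For player A: deviation gain 31−20 = 11, per-period punishment loss 20−8 = 12. IC gives ρ ≥ 11/23.
For player B: gain 2, loss 15 per period, so ρ ≥ 2/17.
The tighter constraint is player A's, so cooperation needs ρ ≥ 11/23.

player A; ρ ≥ 11/23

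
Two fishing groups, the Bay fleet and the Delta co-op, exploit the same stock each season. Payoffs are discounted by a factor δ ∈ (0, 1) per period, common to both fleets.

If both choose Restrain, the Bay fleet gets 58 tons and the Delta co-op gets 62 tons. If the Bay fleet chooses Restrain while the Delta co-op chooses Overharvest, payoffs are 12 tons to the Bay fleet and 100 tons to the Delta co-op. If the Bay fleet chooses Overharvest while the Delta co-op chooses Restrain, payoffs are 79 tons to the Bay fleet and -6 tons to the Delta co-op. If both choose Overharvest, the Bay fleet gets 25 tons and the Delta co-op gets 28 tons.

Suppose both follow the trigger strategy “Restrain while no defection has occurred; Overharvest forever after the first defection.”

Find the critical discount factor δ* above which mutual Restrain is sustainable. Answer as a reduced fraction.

19/36

For the Bay fleet: deviation gain 79−58 = 21, per-period punishment loss 58−25 = 33. IC gives δ ≥ 21/54 = 7/18.
For the Delta co-op: gain 38, loss 34 per period, so δ ≥ 38/72 = 19/36.
The tighter constraint is the Delta co-op's, so cooperation needs δ ≥ 19/36.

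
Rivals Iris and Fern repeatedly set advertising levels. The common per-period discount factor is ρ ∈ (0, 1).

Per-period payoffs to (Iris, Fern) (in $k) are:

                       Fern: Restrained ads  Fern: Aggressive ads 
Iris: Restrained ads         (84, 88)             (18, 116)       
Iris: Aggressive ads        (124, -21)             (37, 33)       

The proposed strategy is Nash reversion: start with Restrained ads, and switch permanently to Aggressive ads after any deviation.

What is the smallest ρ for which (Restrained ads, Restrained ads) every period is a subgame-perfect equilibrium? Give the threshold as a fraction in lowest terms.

40/87

For Iris: deviation gain 124−84 = 40, per-period punishment loss 84−37 = 47. IC gives ρ ≥ 40/87.
For Fern: gain 28, loss 55 per period, so ρ ≥ 28/83.
The tighter constraint is Iris's, so cooperation needs ρ ≥ 40/87.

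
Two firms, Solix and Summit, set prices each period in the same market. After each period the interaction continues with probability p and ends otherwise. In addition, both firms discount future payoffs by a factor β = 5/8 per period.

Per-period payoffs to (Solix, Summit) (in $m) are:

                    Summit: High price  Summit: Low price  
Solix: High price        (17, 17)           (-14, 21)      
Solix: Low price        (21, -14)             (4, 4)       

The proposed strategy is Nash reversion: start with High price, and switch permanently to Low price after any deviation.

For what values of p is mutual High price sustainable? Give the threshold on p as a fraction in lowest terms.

Expected continuation weight on next period's payoff is β·p = 5/8·p, which plays the role of the discount factor.
Cooperation requires 5/8·p ≥ (21−17)/(21−4) = 4/17, hence p ≥ 32/85.

32/85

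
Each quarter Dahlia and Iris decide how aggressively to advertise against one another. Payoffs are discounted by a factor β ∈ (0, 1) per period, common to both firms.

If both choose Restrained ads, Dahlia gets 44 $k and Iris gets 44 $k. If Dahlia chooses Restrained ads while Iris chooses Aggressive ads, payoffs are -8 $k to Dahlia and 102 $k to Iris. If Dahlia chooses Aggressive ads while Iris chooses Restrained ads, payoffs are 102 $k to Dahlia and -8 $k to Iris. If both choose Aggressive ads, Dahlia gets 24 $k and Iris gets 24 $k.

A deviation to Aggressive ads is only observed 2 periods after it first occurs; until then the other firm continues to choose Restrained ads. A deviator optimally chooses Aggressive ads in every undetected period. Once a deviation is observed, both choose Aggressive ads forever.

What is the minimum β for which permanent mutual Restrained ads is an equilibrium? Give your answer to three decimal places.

The best deviation is to choose Aggressive ads for all 2 undetected periods, earning 102 each, then 24 forever once detected.
Deviation value: 102(1−β^2)/(1−β) + 24β^2/(1−β); cooperation value: 44/(1−β).
IC: 44 ≥ 102(1−β^2) + 24β^2 = 102 − 78β^2.
So β^2 ≥ 58/78 = 29/39, giving β ≥ (29/39)^(1/2) ≈ 0.862.

0.862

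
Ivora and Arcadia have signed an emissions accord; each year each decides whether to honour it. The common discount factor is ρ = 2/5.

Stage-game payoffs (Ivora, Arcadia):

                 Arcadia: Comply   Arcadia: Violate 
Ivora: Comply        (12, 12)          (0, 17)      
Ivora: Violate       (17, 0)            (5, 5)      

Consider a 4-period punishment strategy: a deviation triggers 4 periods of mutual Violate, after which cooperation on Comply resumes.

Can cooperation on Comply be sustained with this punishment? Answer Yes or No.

A one-shot deviation gives 17 now, then 5 for 4 periods, then back to 12.
Gain from deviating: (17−12) today; loss: (12−5) in each of the next 4 periods.
No-deviation condition: (12−5)(ρ+…+ρ^4) ≥ 17−12, i.e. ρ+…+ρ^4 ≥ 5/7.
At ρ = 2/5: ρ+…+ρ^4 = 0.6496 < 0.7143.
So cooperation is not sustainable.

No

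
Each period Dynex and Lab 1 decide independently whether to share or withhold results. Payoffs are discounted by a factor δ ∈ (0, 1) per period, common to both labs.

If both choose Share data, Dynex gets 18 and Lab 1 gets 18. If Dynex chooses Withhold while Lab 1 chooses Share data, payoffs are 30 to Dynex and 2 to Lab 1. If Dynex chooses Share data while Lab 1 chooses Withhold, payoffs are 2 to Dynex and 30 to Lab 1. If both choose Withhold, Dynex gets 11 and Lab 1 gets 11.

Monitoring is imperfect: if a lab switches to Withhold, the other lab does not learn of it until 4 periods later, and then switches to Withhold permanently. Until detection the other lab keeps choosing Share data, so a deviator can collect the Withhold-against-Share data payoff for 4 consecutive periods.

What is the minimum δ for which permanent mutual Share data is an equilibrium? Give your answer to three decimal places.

A deviator earns 30 for 4 periods, then 11 forever; cooperating earns 18 forever. Multiplying the IC by (1−δ):
18 ≥ 30(1−δ^4) + 11δ^4, so 19·δ^4 ≥ 12 and δ^4 ≥ 12/19.
δ ≥ (12/19)^(1/4) ≈ 0.891.

0.891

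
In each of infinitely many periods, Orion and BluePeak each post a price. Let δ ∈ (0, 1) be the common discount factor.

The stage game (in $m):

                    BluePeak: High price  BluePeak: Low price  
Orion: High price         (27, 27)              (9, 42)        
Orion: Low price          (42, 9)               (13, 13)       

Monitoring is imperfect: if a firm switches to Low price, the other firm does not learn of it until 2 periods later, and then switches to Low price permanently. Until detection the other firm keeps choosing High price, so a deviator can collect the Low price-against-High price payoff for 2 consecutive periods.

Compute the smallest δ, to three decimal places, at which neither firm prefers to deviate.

The best deviation is to choose Low price for all 2 undetected periods, earning 42 each, then 13 forever once detected.
Deviation value: 42(1−δ^2)/(1−δ) + 13δ^2/(1−δ); cooperation value: 27/(1−δ).
IC: 27 ≥ 42(1−δ^2) + 13δ^2 = 42 − 29δ^2.
So δ^2 ≥ 15/29, giving δ ≥ (15/29)^(1/2) ≈ 0.719.

0.719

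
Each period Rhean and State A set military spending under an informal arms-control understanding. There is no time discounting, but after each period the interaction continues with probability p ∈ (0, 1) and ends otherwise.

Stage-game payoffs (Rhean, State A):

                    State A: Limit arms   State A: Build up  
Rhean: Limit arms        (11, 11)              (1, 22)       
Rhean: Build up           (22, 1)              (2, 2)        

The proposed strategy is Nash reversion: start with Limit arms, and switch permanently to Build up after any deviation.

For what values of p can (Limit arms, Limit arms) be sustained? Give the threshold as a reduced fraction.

11/20

With no time discounting, the continuation probability p plays the role of the discount factor.
Grim-trigger IC: 11/(1−p) ≥ 22 + 2p/(1−p) ⇒ p ≥ (22−11)/(22−2) = 11/20.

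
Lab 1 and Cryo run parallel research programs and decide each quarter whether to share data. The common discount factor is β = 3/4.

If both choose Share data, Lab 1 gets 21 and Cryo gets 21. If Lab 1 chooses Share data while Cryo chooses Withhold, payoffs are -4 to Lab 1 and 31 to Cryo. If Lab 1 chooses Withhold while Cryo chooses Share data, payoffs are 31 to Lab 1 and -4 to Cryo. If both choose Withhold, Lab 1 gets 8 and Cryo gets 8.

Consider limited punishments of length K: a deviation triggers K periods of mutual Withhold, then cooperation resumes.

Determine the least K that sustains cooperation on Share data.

No profitable deviation requires (21−8)(β+…+β^K) ≥ 31−21, i.e. β+…+β^K ≥ 10/13 ≈ 0.7692.
With β = 3/4, the partial sums are K=1: 0.7500, K=2: 1.3125.
K = 2 is the first length at which the sum reaches 0.7692.

2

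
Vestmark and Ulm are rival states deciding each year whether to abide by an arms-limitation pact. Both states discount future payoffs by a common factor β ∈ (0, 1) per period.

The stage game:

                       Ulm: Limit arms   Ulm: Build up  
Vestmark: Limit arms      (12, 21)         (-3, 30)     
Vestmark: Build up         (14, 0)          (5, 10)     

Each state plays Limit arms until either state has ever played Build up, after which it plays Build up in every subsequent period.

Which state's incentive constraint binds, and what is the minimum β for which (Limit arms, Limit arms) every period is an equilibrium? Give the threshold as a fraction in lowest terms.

For Vestmark: deviation gain 14−12 = 2, per-period punishment loss 12−5 = 7. IC gives β ≥ 2/9.
For Ulm: gain 9, loss 11 per period, so β ≥ 9/20.
The tighter constraint is Ulm's, so cooperation needs β ≥ 9/20.

Ulm; β ≥ 9/20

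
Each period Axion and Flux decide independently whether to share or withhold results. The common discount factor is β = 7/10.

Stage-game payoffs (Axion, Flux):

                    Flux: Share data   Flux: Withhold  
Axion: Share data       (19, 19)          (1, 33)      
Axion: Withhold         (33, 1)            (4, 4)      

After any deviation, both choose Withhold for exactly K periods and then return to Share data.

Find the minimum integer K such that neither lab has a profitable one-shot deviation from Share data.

No profitable deviation requires (19−4)(β+…+β^K) ≥ 33−19, i.e. β+…+β^K ≥ 14/15 ≈ 0.9333.
With β = 7/10, the partial sums are K=1: 0.7000, K=2: 1.1900.
K = 2 is the first length at which the sum reaches 0.9333.

2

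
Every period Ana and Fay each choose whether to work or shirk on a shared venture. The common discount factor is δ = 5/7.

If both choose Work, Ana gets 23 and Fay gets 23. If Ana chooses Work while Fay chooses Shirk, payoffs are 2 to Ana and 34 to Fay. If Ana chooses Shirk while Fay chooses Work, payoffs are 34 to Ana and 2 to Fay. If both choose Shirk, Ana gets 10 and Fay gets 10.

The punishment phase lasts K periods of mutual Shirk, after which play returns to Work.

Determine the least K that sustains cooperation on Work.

2

No profitable deviation requires (23−10)(δ+…+δ^K) ≥ 34−23, i.e. δ+…+δ^K ≥ 11/13 ≈ 0.8462.
With δ = 5/7, the partial sums are K=1: 0.7143, K=2: 1.2245.
K = 2 is the first length at which the sum reaches 0.8462.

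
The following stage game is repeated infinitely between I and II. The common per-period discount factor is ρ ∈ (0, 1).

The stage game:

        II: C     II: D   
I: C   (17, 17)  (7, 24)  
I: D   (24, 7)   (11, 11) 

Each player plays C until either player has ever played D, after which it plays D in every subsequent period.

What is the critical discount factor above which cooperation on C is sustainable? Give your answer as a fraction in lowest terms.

7/13

Cooperation forever yields 17 each period: 17/(1−ρ).
Deviating yields 24 once, then 11 forever: 24 + 11ρ/(1−ρ).
No profitable deviation requires 17/(1−ρ) ≥ 24 + 11ρ/(1−ρ).
Multiplying by (1−ρ): 17 ≥ 24(1−ρ) + 11ρ = 24 − 13ρ.
So 13ρ ≥ 7, i.e. ρ ≥ 7/13.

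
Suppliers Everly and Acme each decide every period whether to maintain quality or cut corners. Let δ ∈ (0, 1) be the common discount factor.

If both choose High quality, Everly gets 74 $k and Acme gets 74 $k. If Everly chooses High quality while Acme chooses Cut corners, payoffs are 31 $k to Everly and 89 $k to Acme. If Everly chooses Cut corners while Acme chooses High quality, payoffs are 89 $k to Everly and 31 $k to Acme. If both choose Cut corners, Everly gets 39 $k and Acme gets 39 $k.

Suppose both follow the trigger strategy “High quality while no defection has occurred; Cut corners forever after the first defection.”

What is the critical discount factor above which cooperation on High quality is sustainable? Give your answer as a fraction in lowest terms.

3/10

One-period gain from deviating is 89 − 74 = 15. The loss is 74 − 39 = 35 in every subsequent period, with present value 35·δ/(1−δ).
Deviation is unprofitable when 35·δ/(1−δ) ≥ 15, i.e. δ/(1−δ) ≥ 3/7.
Equivalently δ ≥ 15/(15+35) = 3/10.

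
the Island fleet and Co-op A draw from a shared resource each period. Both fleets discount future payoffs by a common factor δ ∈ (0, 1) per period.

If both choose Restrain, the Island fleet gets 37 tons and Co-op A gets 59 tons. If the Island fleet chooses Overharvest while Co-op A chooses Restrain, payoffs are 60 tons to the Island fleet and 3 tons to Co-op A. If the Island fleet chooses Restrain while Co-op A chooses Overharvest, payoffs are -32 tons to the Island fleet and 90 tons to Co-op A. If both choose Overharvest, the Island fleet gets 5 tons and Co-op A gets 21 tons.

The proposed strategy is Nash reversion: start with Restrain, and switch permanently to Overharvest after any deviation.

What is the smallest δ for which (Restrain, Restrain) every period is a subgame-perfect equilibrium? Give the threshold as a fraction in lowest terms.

the Island fleet's threshold: (60−37)/(60−5) = 23/55.
Co-op A's threshold: (90−59)/(90−21) = 31/69.
23/55 < 31/69, so Co-op A binds and δ* = 31/69.

31/69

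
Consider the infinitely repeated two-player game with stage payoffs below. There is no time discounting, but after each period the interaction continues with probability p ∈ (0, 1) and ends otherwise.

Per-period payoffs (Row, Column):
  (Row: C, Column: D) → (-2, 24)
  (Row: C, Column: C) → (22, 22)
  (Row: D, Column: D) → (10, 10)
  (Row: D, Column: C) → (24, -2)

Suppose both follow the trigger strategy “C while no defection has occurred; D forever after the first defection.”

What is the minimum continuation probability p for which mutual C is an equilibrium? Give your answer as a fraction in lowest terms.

1/7

With no time discounting, the continuation probability p plays the role of the discount factor.
Grim-trigger IC: 22/(1−p) ≥ 24 + 10p/(1−p) ⇒ p ≥ (24−22)/(24−10) = 1/7.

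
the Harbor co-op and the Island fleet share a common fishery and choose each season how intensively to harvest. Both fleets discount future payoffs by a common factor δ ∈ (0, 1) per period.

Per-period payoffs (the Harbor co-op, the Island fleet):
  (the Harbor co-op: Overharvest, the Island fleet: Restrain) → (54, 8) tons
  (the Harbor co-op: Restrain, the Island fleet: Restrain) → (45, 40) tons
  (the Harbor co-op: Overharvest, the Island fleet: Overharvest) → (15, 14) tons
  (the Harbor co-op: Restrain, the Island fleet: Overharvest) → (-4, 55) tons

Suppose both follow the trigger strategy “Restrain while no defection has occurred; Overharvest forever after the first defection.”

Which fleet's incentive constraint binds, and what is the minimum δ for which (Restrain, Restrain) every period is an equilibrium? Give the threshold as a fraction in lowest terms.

For the Harbor co-op: deviation gain 54−45 = 9, per-period punishment loss 45−15 = 30. IC gives δ ≥ 9/39 = 3/13.
For the Island fleet: gain 15, loss 26 per period, so δ ≥ 15/41.
The tighter constraint is the Island fleet's, so cooperation needs δ ≥ 15/41.

the Island fleet; δ ≥ 15/41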